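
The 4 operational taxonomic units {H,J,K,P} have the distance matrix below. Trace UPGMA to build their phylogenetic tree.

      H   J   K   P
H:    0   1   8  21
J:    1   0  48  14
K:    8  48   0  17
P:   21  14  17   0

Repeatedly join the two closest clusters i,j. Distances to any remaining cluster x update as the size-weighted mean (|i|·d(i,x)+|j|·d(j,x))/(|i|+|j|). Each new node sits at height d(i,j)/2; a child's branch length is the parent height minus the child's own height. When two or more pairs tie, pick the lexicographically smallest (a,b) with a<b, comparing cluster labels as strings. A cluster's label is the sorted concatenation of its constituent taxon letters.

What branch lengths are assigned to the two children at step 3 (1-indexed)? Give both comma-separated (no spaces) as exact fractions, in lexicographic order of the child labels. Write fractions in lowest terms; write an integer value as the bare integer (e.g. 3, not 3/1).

87/8,23/8

1. join H+J (d=1) ⇒ HJ; edges |H|=1/2, |J|=1/2
  updated: d(HJ,K)=28, d(HJ,P)=35/2
2. join K+P (d=17) ⇒ KP; edges |K|=17/2, |P|=17/2
  updated: d(HJ,KP)=91/4
3. join HJ+KP (d=91/4) ⇒ HJKP; edges |HJ|=87/8, |KP|=23/8
final tree: ((H:1/2,J:1/2):87/8,(K:17/2,P:17/2):23/8)
total length: 127/4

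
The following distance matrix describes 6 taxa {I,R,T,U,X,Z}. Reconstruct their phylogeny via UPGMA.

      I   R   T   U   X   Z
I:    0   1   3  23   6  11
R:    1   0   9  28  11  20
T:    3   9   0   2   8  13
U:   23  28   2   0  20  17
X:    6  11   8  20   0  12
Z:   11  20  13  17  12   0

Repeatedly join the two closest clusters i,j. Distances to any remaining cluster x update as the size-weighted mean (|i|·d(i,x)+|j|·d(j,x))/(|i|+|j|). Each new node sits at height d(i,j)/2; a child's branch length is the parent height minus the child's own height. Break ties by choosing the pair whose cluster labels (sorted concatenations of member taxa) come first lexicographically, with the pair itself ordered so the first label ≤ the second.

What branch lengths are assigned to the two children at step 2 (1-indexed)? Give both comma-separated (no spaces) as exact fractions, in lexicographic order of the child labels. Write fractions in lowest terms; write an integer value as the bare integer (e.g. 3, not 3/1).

step 1: merge (I,R) at d=1; branch lengths I→1/2, R→1/2; new cluster IR
  updated: d(IR,T)=6, d(IR,U)=51/2, d(IR,X)=17/2, d(IR,Z)=31/2
step 2: merge (T,U) at d=2; branch lengths T→1, U→1; new cluster TU
  updated: d(IR,TU)=63/4, d(TU,X)=14, d(TU,Z)=15
step 3: merge (IR,X) at d=17/2; branch lengths IR→15/4, X→17/4; new cluster IRX
  updated: d(IRX,TU)=91/6, d(IRX,Z)=43/3
step 4: merge (IRX,Z) at d=43/3; branch lengths IRX→35/12, Z→43/6; new cluster IRXZ
  updated: d(IRXZ,TU)=121/8
step 5: merge (IRXZ,TU) at d=121/8; branch lengths IRXZ→19/48, TU→105/16; new cluster IRTUXZ
final tree: ((((I:1/2,R:1/2):15/4,X:17/4):35/12,Z:43/6):19/48,(T:1,U:1):105/16)
total length: 673/24

1,1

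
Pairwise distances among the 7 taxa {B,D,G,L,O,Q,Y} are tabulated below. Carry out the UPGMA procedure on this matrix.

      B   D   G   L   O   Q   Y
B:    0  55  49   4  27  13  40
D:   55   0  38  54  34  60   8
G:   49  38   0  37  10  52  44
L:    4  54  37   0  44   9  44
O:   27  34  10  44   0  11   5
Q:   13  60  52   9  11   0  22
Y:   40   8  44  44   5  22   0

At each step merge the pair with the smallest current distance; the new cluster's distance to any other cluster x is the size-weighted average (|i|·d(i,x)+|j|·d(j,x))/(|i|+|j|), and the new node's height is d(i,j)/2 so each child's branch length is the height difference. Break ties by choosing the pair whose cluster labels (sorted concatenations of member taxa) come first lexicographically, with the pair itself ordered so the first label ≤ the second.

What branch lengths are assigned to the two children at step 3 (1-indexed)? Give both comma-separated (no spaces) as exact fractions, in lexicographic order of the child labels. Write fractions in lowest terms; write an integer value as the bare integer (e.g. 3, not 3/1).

1. join B+L (d=4) ⇒ BL; edges |B|=2, |L|=2
  updated: d(BL,D)=109/2, d(BL,G)=43, d(BL,O)=71/2, d(BL,Q)=11, d(BL,Y)=42
2. join O+Y (d=5) ⇒ OY; edges |O|=5/2, |Y|=5/2
  updated: d(BL,OY)=155/4, d(D,OY)=21, d(G,OY)=27, d(OY,Q)=33/2
3. join BL+Q (d=11) ⇒ BLQ; edges |BL|=7/2, |Q|=11/2
  updated: d(BLQ,D)=169/3, d(BLQ,G)=46, d(BLQ,OY)=94/3
4. join D+OY (d=21) ⇒ DOY; edges |D|=21/2, |OY|=8
  updated: d(BLQ,DOY)=119/3, d(DOY,G)=92/3
5. join DOY+G (d=92/3) ⇒ DGOY; edges |DOY|=29/6, |G|=46/3
  updated: d(BLQ,DGOY)=165/4
6. join BLQ+DGOY (d=165/4) ⇒ BDGLOQY; edges |BLQ|=121/8, |DGOY|=127/24
final tree: (((B:2,L:2):7/2,Q:11/2):121/8,((D:21/2,(O:5/2,Y:5/2):8):29/6,G:46/3):127/24)
total length: 925/12

7/2,11/2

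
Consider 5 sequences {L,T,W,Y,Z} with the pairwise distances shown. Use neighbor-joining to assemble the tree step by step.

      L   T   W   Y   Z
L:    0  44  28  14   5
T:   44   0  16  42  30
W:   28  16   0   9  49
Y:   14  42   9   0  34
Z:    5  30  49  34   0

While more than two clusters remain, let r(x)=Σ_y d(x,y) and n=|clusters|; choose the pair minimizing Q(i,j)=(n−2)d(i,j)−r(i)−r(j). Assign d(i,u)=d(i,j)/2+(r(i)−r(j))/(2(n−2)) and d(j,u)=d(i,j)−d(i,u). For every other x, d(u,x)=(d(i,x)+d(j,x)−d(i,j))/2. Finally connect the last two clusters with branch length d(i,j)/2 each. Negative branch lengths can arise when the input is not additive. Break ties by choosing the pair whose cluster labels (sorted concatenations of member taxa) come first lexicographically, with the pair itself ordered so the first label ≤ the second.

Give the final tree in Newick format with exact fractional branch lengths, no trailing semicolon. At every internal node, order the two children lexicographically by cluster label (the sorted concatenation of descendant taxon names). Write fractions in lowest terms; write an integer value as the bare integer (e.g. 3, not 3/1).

((((L:-2,Z:7):125/8,Y:47/8):93/8,T:127/8):1/16,W:1/16)

iteration 1: select L,Z (d=5, Q=-194); attach at lengths (-2, 7); label the merged cluster LZ
  updated: d(LZ,T)=69/2, d(LZ,W)=36, d(LZ,Y)=43/2
iteration 2: select LZ,Y (d=43/2, Q=-243/2); attach at lengths (125/8, 47/8); label the merged cluster LYZ
  updated: d(LYZ,T)=55/2, d(LYZ,W)=47/4
iteration 3: select LYZ,T (d=55/2, Q=-221/4); attach at lengths (93/8, 127/8); label the merged cluster LTYZ
  updated: d(LTYZ,W)=1/8
iteration 4: select LTYZ,W (d=1/8); attach at lengths (1/16, 1/16); label the merged cluster LTWYZ
final tree: ((((L:-2,Z:7):125/8,Y:47/8):93/8,T:127/8):1/16,W:1/16)
total length: 433/8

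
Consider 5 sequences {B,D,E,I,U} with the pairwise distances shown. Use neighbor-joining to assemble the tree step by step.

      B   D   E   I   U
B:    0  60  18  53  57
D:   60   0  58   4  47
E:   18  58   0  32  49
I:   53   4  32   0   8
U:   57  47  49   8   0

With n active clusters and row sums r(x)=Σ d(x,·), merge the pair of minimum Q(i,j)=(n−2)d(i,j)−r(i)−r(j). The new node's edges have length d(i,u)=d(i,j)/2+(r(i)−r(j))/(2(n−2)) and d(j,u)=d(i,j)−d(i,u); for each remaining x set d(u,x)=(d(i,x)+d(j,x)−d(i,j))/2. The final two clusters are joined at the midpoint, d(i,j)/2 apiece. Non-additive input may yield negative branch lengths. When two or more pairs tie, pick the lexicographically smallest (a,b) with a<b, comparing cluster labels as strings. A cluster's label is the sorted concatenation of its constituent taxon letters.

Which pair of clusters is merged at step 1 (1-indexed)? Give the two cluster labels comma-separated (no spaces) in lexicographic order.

iteration 1: select B,E (d=18, Q=-291); attach at lengths (85/6, 23/6); label the merged cluster BE
  updated: d(BE,D)=50, d(BE,I)=67/2, d(BE,U)=44
iteration 2: select BE,U (d=44, Q=-277/2); attach at lengths (233/8, 119/8); label the merged cluster BEU
  updated: d(BEU,D)=53/2, d(BEU,I)=-5/4
iteration 3: select BEU,D (d=53/2, Q=-117/4); attach at lengths (85/8, 127/8); label the merged cluster BDEU
  updated: d(BDEU,I)=-95/8
iteration 4: select BDEU,I (d=-95/8); attach at lengths (-95/16, -95/16); label the merged cluster BDEIU
final tree: ((((B:85/6,E:23/6):233/8,U:119/8):85/8,D:127/8):-95/16,I:-95/16)
total length: 613/8

B,E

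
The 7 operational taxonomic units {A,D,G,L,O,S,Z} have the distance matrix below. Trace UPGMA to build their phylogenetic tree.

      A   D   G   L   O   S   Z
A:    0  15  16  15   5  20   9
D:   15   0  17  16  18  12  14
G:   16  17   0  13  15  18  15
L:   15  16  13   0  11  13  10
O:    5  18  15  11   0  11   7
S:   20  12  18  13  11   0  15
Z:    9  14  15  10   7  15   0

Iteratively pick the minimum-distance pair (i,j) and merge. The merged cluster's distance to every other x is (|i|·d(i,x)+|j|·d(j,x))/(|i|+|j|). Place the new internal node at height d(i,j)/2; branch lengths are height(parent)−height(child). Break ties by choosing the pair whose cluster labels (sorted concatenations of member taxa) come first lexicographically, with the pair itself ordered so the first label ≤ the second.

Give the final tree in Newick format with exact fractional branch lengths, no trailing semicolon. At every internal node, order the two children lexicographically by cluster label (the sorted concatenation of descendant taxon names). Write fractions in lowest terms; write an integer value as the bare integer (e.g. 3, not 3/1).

1. join A+O (d=5) ⇒ AO; edges |A|=5/2, |O|=5/2
  updated: d(AO,D)=33/2, d(AO,G)=31/2, d(AO,L)=13, d(AO,S)=31/2, d(AO,Z)=8
2. join AO+Z (d=8) ⇒ AOZ; edges |AO|=3/2, |Z|=4
  updated: d(AOZ,D)=47/3, d(AOZ,G)=46/3, d(AOZ,L)=12, d(AOZ,S)=46/3
3. join AOZ+L (d=12) ⇒ ALOZ; edges |AOZ|=2, |L|=6
  updated: d(ALOZ,D)=63/4, d(ALOZ,G)=59/4, d(ALOZ,S)=59/4
4. join D+S (d=12) ⇒ DS; edges |D|=6, |S|=6
  updated: d(ALOZ,DS)=61/4, d(DS,G)=35/2
5. join ALOZ+G (d=59/4) ⇒ AGLOZ; edges |ALOZ|=11/8, |G|=59/8
  updated: d(AGLOZ,DS)=157/10
6. join AGLOZ+DS (d=157/10) ⇒ ADGLOSZ; edges |AGLOZ|=19/40, |DS|=37/20
final tree: (((((A:5/2,O:5/2):3/2,Z:4):2,L:6):11/8,G:59/8):19/40,(D:6,S:6):37/20)
total length: 1663/40

(((((A:5/2,O:5/2):3/2,Z:4):2,L:6):11/8,G:59/8):19/40,(D:6,S:6):37/20)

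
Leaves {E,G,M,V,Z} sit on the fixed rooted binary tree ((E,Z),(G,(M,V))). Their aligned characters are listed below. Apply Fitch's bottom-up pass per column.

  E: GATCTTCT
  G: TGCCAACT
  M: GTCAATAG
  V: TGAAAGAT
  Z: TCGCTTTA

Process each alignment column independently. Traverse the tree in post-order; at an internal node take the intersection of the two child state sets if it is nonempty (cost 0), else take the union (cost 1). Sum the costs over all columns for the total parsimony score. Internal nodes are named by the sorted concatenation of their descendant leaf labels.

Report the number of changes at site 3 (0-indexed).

EZ@0: {G} ∪ {T} = {G,T} (union, +1)
MV@0: {G} ∪ {T} = {G,T} (union, +1)
GMV@0: {T} ∩ {G,T} = {T} (intersection, +0)
EGMVZ@0: {G,T} ∩ {T} = {T} (intersection, +0)
EZ@1: {A} ∪ {C} = {A,C} (union, +1)
MV@1: {T} ∪ {G} = {G,T} (union, +1)
GMV@1: {G} ∩ {G,T} = {G} (intersection, +0)
EGMVZ@1: {A,C} ∪ {G} = {A,C,G} (union, +1)
EZ@2: {T} ∪ {G} = {G,T} (union, +1)
MV@2: {C} ∪ {A} = {A,C} (union, +1)
GMV@2: {C} ∩ {A,C} = {C} (intersection, +0)
EGMVZ@2: {G,T} ∪ {C} = {C,G,T} (union, +1)
EZ@3: {C} ∩ {C} = {C} (intersection, +0)
MV@3: {A} ∩ {A} = {A} (intersection, +0)
GMV@3: {C} ∪ {A} = {A,C} (union, +1)
EGMVZ@3: {C} ∩ {A,C} = {C} (intersection, +0)
EZ@4: {T} ∩ {T} = {T} (intersection, +0)
MV@4: {A} ∩ {A} = {A} (intersection, +0)
GMV@4: {A} ∩ {A} = {A} (intersection, +0)
EGMVZ@4: {T} ∪ {A} = {A,T} (union, +1)
EZ@5: {T} ∩ {T} = {T} (intersection, +0)
MV@5: {T} ∪ {G} = {G,T} (union, +1)
GMV@5: {A} ∪ {G,T} = {A,G,T} (union, +1)
EGMVZ@5: {T} ∩ {A,G,T} = {T} (intersection, +0)
EZ@6: {C} ∪ {T} = {C,T} (union, +1)
MV@6: {A} ∩ {A} = {A} (intersection, +0)
GMV@6: {C} ∪ {A} = {A,C} (union, +1)
EGMVZ@6: {C,T} ∩ {A,C} = {C} (intersection, +0)
EZ@7: {T} ∪ {A} = {A,T} (union, +1)
MV@7: {G} ∪ {T} = {G,T} (union, +1)
GMV@7: {T} ∩ {G,T} = {T} (intersection, +0)
EGMVZ@7: {A,T} ∩ {T} = {T} (intersection, +0)
per-site changes: [2, 3, 3, 1, 1, 2, 2, 2]; total = 16

1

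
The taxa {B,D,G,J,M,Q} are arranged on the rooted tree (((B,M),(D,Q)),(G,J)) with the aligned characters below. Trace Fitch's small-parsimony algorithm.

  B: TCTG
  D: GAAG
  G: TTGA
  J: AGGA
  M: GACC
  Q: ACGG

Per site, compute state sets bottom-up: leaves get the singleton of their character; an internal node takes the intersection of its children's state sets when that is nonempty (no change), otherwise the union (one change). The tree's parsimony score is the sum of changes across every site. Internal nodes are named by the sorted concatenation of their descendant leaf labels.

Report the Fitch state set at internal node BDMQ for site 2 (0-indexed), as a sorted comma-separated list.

A,C,G,T

BM@0: {T} ∪ {G} = {G,T} (union, +1)
DQ@0: {G} ∪ {A} = {A,G} (union, +1)
BDMQ@0: {G,T} ∩ {A,G} = {G} (intersection, +0)
GJ@0: {T} ∪ {A} = {A,T} (union, +1)
BDGJMQ@0: {G} ∪ {A,T} = {A,G,T} (union, +1)
BM@1: {C} ∪ {A} = {A,C} (union, +1)
DQ@1: {A} ∪ {C} = {A,C} (union, +1)
BDMQ@1: {A,C} ∩ {A,C} = {A,C} (intersection, +0)
GJ@1: {T} ∪ {G} = {G,T} (union, +1)
BDGJMQ@1: {A,C} ∪ {G,T} = {A,C,G,T} (union, +1)
BM@2: {T} ∪ {C} = {C,T} (union, +1)
DQ@2: {A} ∪ {G} = {A,G} (union, +1)
BDMQ@2: {C,T} ∪ {A,G} = {A,C,G,T} (union, +1)
GJ@2: {G} ∩ {G} = {G} (intersection, +0)
BDGJMQ@2: {A,C,G,T} ∩ {G} = {G} (intersection, +0)
BM@3: {G} ∪ {C} = {C,G} (union, +1)
DQ@3: {G} ∩ {G} = {G} (intersection, +0)
BDMQ@3: {C,G} ∩ {G} = {G} (intersection, +0)
GJ@3: {A} ∩ {A} = {A} (intersection, +0)
BDGJMQ@3: {G} ∪ {A} = {A,G} (union, +1)
per-site changes: [4, 4, 3, 2]; total = 13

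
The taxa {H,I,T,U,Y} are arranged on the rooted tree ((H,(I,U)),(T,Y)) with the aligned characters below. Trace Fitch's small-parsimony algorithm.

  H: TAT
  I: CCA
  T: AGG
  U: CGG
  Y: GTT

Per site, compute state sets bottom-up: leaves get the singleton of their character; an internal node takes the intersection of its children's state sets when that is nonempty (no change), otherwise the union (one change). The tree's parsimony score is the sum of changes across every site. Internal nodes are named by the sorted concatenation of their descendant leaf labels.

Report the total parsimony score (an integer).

IU@0: {C} ∩ {C} = {C} (intersection, +0)
HIU@0: {T} ∪ {C} = {C,T} (union, +1)
TY@0: {A} ∪ {G} = {A,G} (union, +1)
HITUY@0: {C,T} ∪ {A,G} = {A,C,G,T} (union, +1)
IU@1: {C} ∪ {G} = {C,G} (union, +1)
HIU@1: {A} ∪ {C,G} = {A,C,G} (union, +1)
TY@1: {G} ∪ {T} = {G,T} (union, +1)
HITUY@1: {A,C,G} ∩ {G,T} = {G} (intersection, +0)
IU@2: {A} ∪ {G} = {A,G} (union, +1)
HIU@2: {T} ∪ {A,G} = {A,G,T} (union, +1)
TY@2: {G} ∪ {T} = {G,T} (union, +1)
HITUY@2: {A,G,T} ∩ {G,T} = {G,T} (intersection, +0)
per-site changes: [3, 3, 3]; total = 9

9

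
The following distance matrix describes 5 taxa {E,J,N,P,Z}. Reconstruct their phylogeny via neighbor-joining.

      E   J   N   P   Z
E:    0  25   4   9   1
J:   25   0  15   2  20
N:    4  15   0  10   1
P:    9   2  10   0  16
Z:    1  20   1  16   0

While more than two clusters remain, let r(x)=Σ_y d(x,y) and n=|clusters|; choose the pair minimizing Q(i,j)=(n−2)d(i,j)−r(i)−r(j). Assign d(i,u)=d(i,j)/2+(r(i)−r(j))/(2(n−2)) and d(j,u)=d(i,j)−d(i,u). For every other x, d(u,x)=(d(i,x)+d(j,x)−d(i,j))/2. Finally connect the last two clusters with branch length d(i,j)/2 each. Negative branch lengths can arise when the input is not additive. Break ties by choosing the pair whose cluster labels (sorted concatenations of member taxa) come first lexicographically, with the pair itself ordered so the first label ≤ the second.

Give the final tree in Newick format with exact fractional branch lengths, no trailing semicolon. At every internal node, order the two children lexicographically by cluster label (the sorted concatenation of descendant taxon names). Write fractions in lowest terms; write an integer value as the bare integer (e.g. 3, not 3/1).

(((E:1,Z:0):13/4,(J:31/6,P:-19/6):51/4):-5/8,N:-5/8)

iteration 1: select J,P (d=2, Q=-93); attach at lengths (31/6, -19/6); label the merged cluster JP
  updated: d(E,JP)=16, d(JP,N)=23/2, d(JP,Z)=17
iteration 2: select E,Z (d=1, Q=-38); attach at lengths (1, 0); label the merged cluster EZ
  updated: d(EZ,JP)=16, d(EZ,N)=2
iteration 3: select EZ,JP (d=16, Q=-59/2); attach at lengths (13/4, 51/4); label the merged cluster EJPZ
  updated: d(EJPZ,N)=-5/4
iteration 4: select EJPZ,N (d=-5/4); attach at lengths (-5/8, -5/8); label the merged cluster EJNPZ
final tree: (((E:1,Z:0):13/4,(J:31/6,P:-19/6):51/4):-5/8,N:-5/8)
total length: 71/4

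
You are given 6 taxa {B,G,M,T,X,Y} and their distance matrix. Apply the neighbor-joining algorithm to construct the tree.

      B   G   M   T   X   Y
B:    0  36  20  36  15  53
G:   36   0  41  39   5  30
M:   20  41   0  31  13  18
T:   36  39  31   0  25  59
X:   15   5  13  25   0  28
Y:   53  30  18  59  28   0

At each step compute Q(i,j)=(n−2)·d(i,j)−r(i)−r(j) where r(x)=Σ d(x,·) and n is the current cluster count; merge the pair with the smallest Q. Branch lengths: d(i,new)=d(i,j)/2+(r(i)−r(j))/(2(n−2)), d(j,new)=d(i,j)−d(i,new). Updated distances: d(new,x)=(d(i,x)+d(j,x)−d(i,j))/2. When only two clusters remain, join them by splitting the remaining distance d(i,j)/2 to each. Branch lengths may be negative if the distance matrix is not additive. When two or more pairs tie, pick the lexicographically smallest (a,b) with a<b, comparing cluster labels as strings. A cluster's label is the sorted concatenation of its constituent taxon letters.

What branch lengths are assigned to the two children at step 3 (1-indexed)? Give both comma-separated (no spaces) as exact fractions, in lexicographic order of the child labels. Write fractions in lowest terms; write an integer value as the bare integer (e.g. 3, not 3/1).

step 1: merge (M,Y) at d=18, Q=-239; branch lengths M→7/8, Y→137/8; new cluster MY
  updated: d(B,MY)=55/2, d(G,MY)=53/2, d(MY,T)=36, d(MY,X)=23/2
step 2: merge (G,X) at d=5, Q=-148; branch lengths G→65/6, X→-35/6; new cluster GX
  updated: d(B,GX)=23, d(GX,MY)=33/2, d(GX,T)=59/2
step 3: merge (B,T) at d=36, Q=-116; branch lengths B→57/4, T→87/4; new cluster BT
  updated: d(BT,GX)=33/4, d(BT,MY)=55/4
step 4: merge (BT,GX) at d=33/4, Q=-77/2; branch lengths BT→11/4, GX→11/2; new cluster BGTX
  updated: d(BGTX,MY)=11
step 5: merge (BGTX,MY) at d=11; branch lengths BGTX→11/2, MY→11/2; new cluster BGMTXY
final tree: (((B:57/4,T:87/4):11/4,(G:65/6,X:-35/6):11/2):11/2,(M:7/8,Y:137/8):11/2)
total length: 313/4

57/4,87/4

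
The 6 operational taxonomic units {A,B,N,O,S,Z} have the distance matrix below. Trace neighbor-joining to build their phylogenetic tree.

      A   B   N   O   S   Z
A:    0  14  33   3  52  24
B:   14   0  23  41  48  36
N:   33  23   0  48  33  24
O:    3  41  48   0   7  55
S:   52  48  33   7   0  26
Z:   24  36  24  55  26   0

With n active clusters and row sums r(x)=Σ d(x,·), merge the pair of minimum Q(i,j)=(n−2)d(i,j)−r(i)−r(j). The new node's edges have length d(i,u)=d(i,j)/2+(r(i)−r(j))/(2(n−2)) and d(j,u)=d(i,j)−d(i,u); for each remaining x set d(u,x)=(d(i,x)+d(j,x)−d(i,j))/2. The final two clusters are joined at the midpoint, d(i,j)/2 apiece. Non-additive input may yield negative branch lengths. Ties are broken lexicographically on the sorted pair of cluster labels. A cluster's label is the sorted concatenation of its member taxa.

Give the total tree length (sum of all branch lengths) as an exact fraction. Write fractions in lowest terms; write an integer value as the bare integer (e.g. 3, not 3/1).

1. join O+S (d=7, Q=-292) ⇒ OS; edges |O|=2, |S|=5
  updated: d(A,OS)=24, d(B,OS)=41, d(N,OS)=37, d(OS,Z)=37
2. join A+B (d=14, Q=-167) ⇒ AB; edges |A|=23/6, |B|=61/6
  updated: d(AB,N)=21, d(AB,OS)=51/2, d(AB,Z)=23
3. join AB+OS (d=51/2, Q=-118) ⇒ ABOS; edges |AB|=21/4, |OS|=81/4
  updated: d(ABOS,N)=65/4, d(ABOS,Z)=69/4
4. join ABOS+N (d=65/4, Q=-115/2) ⇒ ABNOS; edges |ABOS|=19/4, |N|=23/2
  updated: d(ABNOS,Z)=25/2
5. join ABNOS+Z (d=25/2) ⇒ ABNOSZ; edges |ABNOS|=25/4, |Z|=25/4
final tree: ((((A:23/6,B:61/6):21/4,(O:2,S:5):81/4):19/4,N:23/2):25/4,Z:25/4)
total length: 301/4

301/4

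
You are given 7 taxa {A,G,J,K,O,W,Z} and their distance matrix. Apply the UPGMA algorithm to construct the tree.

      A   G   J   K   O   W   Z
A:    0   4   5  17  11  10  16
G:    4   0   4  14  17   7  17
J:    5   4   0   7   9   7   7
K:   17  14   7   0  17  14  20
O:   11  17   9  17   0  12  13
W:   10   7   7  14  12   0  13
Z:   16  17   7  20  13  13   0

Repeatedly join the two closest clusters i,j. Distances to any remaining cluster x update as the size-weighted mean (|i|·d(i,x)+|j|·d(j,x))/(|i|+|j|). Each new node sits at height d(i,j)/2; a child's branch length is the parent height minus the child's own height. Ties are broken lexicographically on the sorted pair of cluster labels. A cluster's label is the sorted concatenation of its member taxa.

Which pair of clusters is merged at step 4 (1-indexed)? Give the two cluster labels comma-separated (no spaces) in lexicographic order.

AGJW,O

iteration 1: select A,G (d=4); attach at lengths (2, 2); label the merged cluster AG
  updated: d(AG,J)=9/2, d(AG,K)=31/2, d(AG,O)=14, d(AG,W)=17/2, d(AG,Z)=33/2
iteration 2: select AG,J (d=9/2); attach at lengths (1/4, 9/4); label the merged cluster AGJ
  updated: d(AGJ,K)=38/3, d(AGJ,O)=37/3, d(AGJ,W)=8, d(AGJ,Z)=40/3
iteration 3: select AGJ,W (d=8); attach at lengths (7/4, 4); label the merged cluster AGJW
  updated: d(AGJW,K)=13, d(AGJW,O)=49/4, d(AGJW,Z)=53/4
iteration 4: select AGJW,O (d=49/4); attach at lengths (17/8, 49/8); label the merged cluster AGJOW
  updated: d(AGJOW,K)=69/5, d(AGJOW,Z)=66/5
iteration 5: select AGJOW,Z (d=66/5); attach at lengths (19/40, 33/5); label the merged cluster AGJOWZ
  updated: d(AGJOWZ,K)=89/6
iteration 6: select AGJOWZ,K (d=89/6); attach at lengths (49/60, 89/12); label the merged cluster AGJKOWZ
final tree: ((((((A:2,G:2):1/4,J:9/4):7/4,W:4):17/8,O:49/8):19/40,Z:33/5):49/60,K:89/12)
total length: 4297/120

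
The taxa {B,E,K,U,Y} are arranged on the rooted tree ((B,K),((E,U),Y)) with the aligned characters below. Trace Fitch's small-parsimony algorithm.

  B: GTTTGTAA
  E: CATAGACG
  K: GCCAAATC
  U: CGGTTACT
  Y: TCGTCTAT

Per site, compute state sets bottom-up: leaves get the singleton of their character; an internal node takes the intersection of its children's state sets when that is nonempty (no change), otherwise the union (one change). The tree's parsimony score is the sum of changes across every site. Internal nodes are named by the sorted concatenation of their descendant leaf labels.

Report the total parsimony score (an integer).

20

BK@0: {G} ∩ {G} = {G} (intersection, +0)
EU@0: {C} ∩ {C} = {C} (intersection, +0)
EUY@0: {C} ∪ {T} = {C,T} (union, +1)
BEKUY@0: {G} ∪ {C,T} = {C,G,T} (union, +1)
BK@1: {T} ∪ {C} = {C,T} (union, +1)
EU@1: {A} ∪ {G} = {A,G} (union, +1)
EUY@1: {A,G} ∪ {C} = {A,C,G} (union, +1)
BEKUY@1: {C,T} ∩ {A,C,G} = {C} (intersection, +0)
BK@2: {T} ∪ {C} = {C,T} (union, +1)
EU@2: {T} ∪ {G} = {G,T} (union, +1)
EUY@2: {G,T} ∩ {G} = {G} (intersection, +0)
BEKUY@2: {C,T} ∪ {G} = {C,G,T} (union, +1)
BK@3: {T} ∪ {A} = {A,T} (union, +1)
EU@3: {A} ∪ {T} = {A,T} (union, +1)
EUY@3: {A,T} ∩ {T} = {T} (intersection, +0)
BEKUY@3: {A,T} ∩ {T} = {T} (intersection, +0)
BK@4: {G} ∪ {A} = {A,G} (union, +1)
EU@4: {G} ∪ {T} = {G,T} (union, +1)
EUY@4: {G,T} ∪ {C} = {C,G,T} (union, +1)
BEKUY@4: {A,G} ∩ {C,G,T} = {G} (intersection, +0)
BK@5: {T} ∪ {A} = {A,T} (union, +1)
EU@5: {A} ∩ {A} = {A} (intersection, +0)
EUY@5: {A} ∪ {T} = {A,T} (union, +1)
BEKUY@5: {A,T} ∩ {A,T} = {A,T} (intersection, +0)
BK@6: {A} ∪ {T} = {A,T} (union, +1)
EU@6: {C} ∩ {C} = {C} (intersection, +0)
EUY@6: {C} ∪ {A} = {A,C} (union, +1)
BEKUY@6: {A,T} ∩ {A,C} = {A} (intersection, +0)
BK@7: {A} ∪ {C} = {A,C} (union, +1)
EU@7: {G} ∪ {T} = {G,T} (union, +1)
EUY@7: {G,T} ∩ {T} = {T} (intersection, +0)
BEKUY@7: {A,C} ∪ {T} = {A,C,T} (union, +1)
per-site changes: [2, 3, 3, 2, 3, 2, 2, 3]; total = 20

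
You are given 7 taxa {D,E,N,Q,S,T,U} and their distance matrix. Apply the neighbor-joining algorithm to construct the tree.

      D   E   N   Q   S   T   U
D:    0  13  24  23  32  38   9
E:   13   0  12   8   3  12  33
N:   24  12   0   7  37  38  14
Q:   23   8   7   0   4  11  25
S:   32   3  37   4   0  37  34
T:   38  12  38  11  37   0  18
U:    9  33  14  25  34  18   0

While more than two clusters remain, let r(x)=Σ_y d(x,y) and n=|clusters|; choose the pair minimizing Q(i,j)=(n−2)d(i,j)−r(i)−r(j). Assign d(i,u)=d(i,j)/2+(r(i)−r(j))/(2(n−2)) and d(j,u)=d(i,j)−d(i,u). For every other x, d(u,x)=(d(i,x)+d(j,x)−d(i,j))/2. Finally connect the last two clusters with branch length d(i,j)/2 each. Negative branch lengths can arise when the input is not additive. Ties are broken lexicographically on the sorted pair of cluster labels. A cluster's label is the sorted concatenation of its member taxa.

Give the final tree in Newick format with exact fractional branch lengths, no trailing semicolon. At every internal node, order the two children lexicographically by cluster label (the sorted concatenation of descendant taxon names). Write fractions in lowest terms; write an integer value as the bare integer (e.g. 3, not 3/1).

step 1: merge (D,U) at d=9, Q=-227; branch lengths D→51/10, U→39/10; new cluster DU
  updated: d(DU,E)=37/2, d(DU,N)=29/2, d(DU,Q)=39/2, d(DU,S)=57/2, d(DU,T)=47/2
step 2: merge (DU,N) at d=29/2, Q=-155; branch lengths DU→27/4, N→31/4; new cluster DNU
  updated: d(DNU,E)=8, d(DNU,Q)=6, d(DNU,S)=51/2, d(DNU,T)=47/2
step 3: merge (E,S) at d=3, Q=-183/2; branch lengths E→-59/12, S→95/12; new cluster ES
  updated: d(DNU,ES)=61/4, d(ES,Q)=9/2, d(ES,T)=23
step 4: merge (DNU,ES) at d=61/4, Q=-57; branch lengths DNU→65/8, ES→57/8; new cluster DENSU
  updated: d(DENSU,Q)=-19/8, d(DENSU,T)=125/8
step 5: merge (DENSU,Q) at d=-19/8, Q=-97/4; branch lengths DENSU→9/8, Q→-7/2; new cluster DENQSU
  updated: d(DENQSU,T)=29/2
step 6: merge (DENQSU,T) at d=29/2; branch lengths DENQSU→29/4, T→29/4; new cluster DENQSTU
final tree: (((((D:51/10,U:39/10):27/4,N:31/4):65/8,(E:-59/12,S:95/12):57/8):9/8,Q:-7/2):29/4,T:29/4)
total length: 431/8

(((((D:51/10,U:39/10):27/4,N:31/4):65/8,(E:-59/12,S:95/12):57/8):9/8,Q:-7/2):29/4,T:29/4)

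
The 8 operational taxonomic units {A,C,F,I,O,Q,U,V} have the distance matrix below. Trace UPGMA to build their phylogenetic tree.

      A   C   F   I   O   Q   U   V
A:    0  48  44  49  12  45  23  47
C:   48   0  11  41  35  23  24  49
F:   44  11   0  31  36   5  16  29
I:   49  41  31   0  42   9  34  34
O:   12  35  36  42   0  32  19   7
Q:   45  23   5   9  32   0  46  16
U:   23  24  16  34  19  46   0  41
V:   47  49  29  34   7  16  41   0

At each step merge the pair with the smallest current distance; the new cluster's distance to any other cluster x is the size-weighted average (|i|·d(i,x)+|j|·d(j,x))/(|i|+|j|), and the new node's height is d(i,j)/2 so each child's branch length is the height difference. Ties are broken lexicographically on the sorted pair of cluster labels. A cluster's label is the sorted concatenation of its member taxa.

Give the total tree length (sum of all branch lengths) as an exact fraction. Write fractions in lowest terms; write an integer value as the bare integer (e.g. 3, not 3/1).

1449/16

iteration 1: select F,Q (d=5); attach at lengths (5/2, 5/2); label the merged cluster FQ
  updated: d(A,FQ)=89/2, d(C,FQ)=17, d(FQ,I)=20, d(FQ,O)=34, d(FQ,U)=31, d(FQ,V)=45/2
iteration 2: select O,V (d=7); attach at lengths (7/2, 7/2); label the merged cluster OV
  updated: d(A,OV)=59/2, d(C,OV)=42, d(FQ,OV)=113/4, d(I,OV)=38, d(OV,U)=30
iteration 3: select C,FQ (d=17); attach at lengths (17/2, 6); label the merged cluster CFQ
  updated: d(A,CFQ)=137/3, d(CFQ,I)=27, d(CFQ,OV)=197/6, d(CFQ,U)=86/3
iteration 4: select A,U (d=23); attach at lengths (23/2, 23/2); label the merged cluster AU
  updated: d(AU,CFQ)=223/6, d(AU,I)=83/2, d(AU,OV)=119/4
iteration 5: select CFQ,I (d=27); attach at lengths (5, 27/2); label the merged cluster CFIQ
  updated: d(AU,CFIQ)=153/4, d(CFIQ,OV)=273/8
iteration 6: select AU,OV (d=119/4); attach at lengths (27/8, 91/8); label the merged cluster AOUV
  updated: d(AOUV,CFIQ)=579/16
iteration 7: select AOUV,CFIQ (d=579/16); attach at lengths (103/32, 147/32); label the merged cluster ACFIOQUV
final tree: (((A:23/2,U:23/2):27/8,(O:7/2,V:7/2):91/8):103/32,((C:17/2,(F:5/2,Q:5/2):6):5,I:27/2):147/32)
total length: 1449/16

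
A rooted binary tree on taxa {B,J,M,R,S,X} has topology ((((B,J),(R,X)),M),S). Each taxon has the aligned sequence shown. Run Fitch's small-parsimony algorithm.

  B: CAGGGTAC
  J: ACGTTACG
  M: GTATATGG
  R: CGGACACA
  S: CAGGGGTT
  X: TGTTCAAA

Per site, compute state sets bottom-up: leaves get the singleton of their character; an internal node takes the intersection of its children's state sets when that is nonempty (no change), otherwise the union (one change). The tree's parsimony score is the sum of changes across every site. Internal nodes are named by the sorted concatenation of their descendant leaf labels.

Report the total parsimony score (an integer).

24

[col 0] BJ: children B:{C}, J:{A} ∪→ {A,C}; cost 1
[col 0] RX: children R:{C}, X:{T} ∪→ {C,T}; cost 1
[col 0] BJRX: children BJ:{A,C}, RX:{C,T} ∩→ {C}; cost 0
[col 0] BJMRX: children BJRX:{C}, M:{G} ∪→ {C,G}; cost 1
[col 0] BJMRSX: children BJMRX:{C,G}, S:{C} ∩→ {C}; cost 0
[col 1] BJ: children B:{A}, J:{C} ∪→ {A,C}; cost 1
[col 1] RX: children R:{G}, X:{G} ∩→ {G}; cost 0
[col 1] BJRX: children BJ:{A,C}, RX:{G} ∪→ {A,C,G}; cost 1
[col 1] BJMRX: children BJRX:{A,C,G}, M:{T} ∪→ {A,C,G,T}; cost 1
[col 1] BJMRSX: children BJMRX:{A,C,G,T}, S:{A} ∩→ {A}; cost 0
[col 2] BJ: children B:{G}, J:{G} ∩→ {G}; cost 0
[col 2] RX: children R:{G}, X:{T} ∪→ {G,T}; cost 1
[col 2] BJRX: children BJ:{G}, RX:{G,T} ∩→ {G}; cost 0
[col 2] BJMRX: children BJRX:{G}, M:{A} ∪→ {A,G}; cost 1
[col 2] BJMRSX: children BJMRX:{A,G}, S:{G} ∩→ {G}; cost 0
[col 3] BJ: children B:{G}, J:{T} ∪→ {G,T}; cost 1
[col 3] RX: children R:{A}, X:{T} ∪→ {A,T}; cost 1
[col 3] BJRX: children BJ:{G,T}, RX:{A,T} ∩→ {T}; cost 0
[col 3] BJMRX: children BJRX:{T}, M:{T} ∩→ {T}; cost 0
[col 3] BJMRSX: children BJMRX:{T}, S:{G} ∪→ {G,T}; cost 1
[col 4] BJ: children B:{G}, J:{T} ∪→ {G,T}; cost 1
[col 4] RX: children R:{C}, X:{C} ∩→ {C}; cost 0
[col 4] BJRX: children BJ:{G,T}, RX:{C} ∪→ {C,G,T}; cost 1
[col 4] BJMRX: children BJRX:{C,G,T}, M:{A} ∪→ {A,C,G,T}; cost 1
[col 4] BJMRSX: children BJMRX:{A,C,G,T}, S:{G} ∩→ {G}; cost 0
[col 5] BJ: children B:{T}, J:{A} ∪→ {A,T}; cost 1
[col 5] RX: children R:{A}, X:{A} ∩→ {A}; cost 0
[col 5] BJRX: children BJ:{A,T}, RX:{A} ∩→ {A}; cost 0
[col 5] BJMRX: children BJRX:{A}, M:{T} ∪→ {A,T}; cost 1
[col 5] BJMRSX: children BJMRX:{A,T}, S:{G} ∪→ {A,G,T}; cost 1
[col 6] BJ: children B:{A}, J:{C} ∪→ {A,C}; cost 1
[col 6] RX: children R:{C}, X:{A} ∪→ {A,C}; cost 1
[col 6] BJRX: children BJ:{A,C}, RX:{A,C} ∩→ {A,C}; cost 0
[col 6] BJMRX: children BJRX:{A,C}, M:{G} ∪→ {A,C,G}; cost 1
[col 6] BJMRSX: children BJMRX:{A,C,G}, S:{T} ∪→ {A,C,G,T}; cost 1
[col 7] BJ: children B:{C}, J:{G} ∪→ {C,G}; cost 1
[col 7] RX: children R:{A}, X:{A} ∩→ {A}; cost 0
[col 7] BJRX: children BJ:{C,G}, RX:{A} ∪→ {A,C,G}; cost 1
[col 7] BJMRX: children BJRX:{A,C,G}, M:{G} ∩→ {G}; cost 0
[col 7] BJMRSX: children BJMRX:{G}, S:{T} ∪→ {G,T}; cost 1
per-site changes: [3, 3, 2, 3, 3, 3, 4, 3]; total = 24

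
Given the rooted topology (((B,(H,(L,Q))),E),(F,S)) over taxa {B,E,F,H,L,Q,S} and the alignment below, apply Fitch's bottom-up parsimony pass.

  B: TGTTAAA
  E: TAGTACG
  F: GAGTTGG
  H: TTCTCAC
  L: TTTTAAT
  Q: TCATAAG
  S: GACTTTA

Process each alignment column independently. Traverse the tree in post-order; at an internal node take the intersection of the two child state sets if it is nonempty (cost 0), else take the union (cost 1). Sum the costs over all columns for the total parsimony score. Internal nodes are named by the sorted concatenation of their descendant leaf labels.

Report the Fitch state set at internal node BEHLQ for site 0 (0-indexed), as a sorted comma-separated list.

T

site 0, node LQ: L={T} ∩ Q={T} → {T} (+0)
site 0, node HLQ: H={T} ∩ LQ={T} → {T} (+0)
site 0, node BHLQ: B={T} ∩ HLQ={T} → {T} (+0)
site 0, node BEHLQ: BHLQ={T} ∩ E={T} → {T} (+0)
site 0, node FS: F={G} ∩ S={G} → {G} (+0)
site 0, node BEFHLQS: BEHLQ={T} ∪ FS={G} → {G,T} (+1)
site 1, node LQ: L={T} ∪ Q={C} → {C,T} (+1)
site 1, node HLQ: H={T} ∩ LQ={C,T} → {T} (+0)
site 1, node BHLQ: B={G} ∪ HLQ={T} → {G,T} (+1)
site 1, node BEHLQ: BHLQ={G,T} ∪ E={A} → {A,G,T} (+1)
site 1, node FS: F={A} ∩ S={A} → {A} (+0)
site 1, node BEFHLQS: BEHLQ={A,G,T} ∩ FS={A} → {A} (+0)
site 2, node LQ: L={T} ∪ Q={A} → {A,T} (+1)
site 2, node HLQ: H={C} ∪ LQ={A,T} → {A,C,T} (+1)
site 2, node BHLQ: B={T} ∩ HLQ={A,C,T} → {T} (+0)
site 2, node BEHLQ: BHLQ={T} ∪ E={G} → {G,T} (+1)
site 2, node FS: F={G} ∪ S={C} → {C,G} (+1)
site 2, node BEFHLQS: BEHLQ={G,T} ∩ FS={C,G} → {G} (+0)
site 3, node LQ: L={T} ∩ Q={T} → {T} (+0)
site 3, node HLQ: H={T} ∩ LQ={T} → {T} (+0)
site 3, node BHLQ: B={T} ∩ HLQ={T} → {T} (+0)
site 3, node BEHLQ: BHLQ={T} ∩ E={T} → {T} (+0)
site 3, node FS: F={T} ∩ S={T} → {T} (+0)
site 3, node BEFHLQS: BEHLQ={T} ∩ FS={T} → {T} (+0)
site 4, node LQ: L={A} ∩ Q={A} → {A} (+0)
site 4, node HLQ: H={C} ∪ LQ={A} → {A,C} (+1)
site 4, node BHLQ: B={A} ∩ HLQ={A,C} → {A} (+0)
site 4, node BEHLQ: BHLQ={A} ∩ E={A} → {A} (+0)
site 4, node FS: F={T} ∩ S={T} → {T} (+0)
site 4, node BEFHLQS: BEHLQ={A} ∪ FS={T} → {A,T} (+1)
site 5, node LQ: L={A} ∩ Q={A} → {A} (+0)
site 5, node HLQ: H={A} ∩ LQ={A} → {A} (+0)
site 5, node BHLQ: B={A} ∩ HLQ={A} → {A} (+0)
site 5, node BEHLQ: BHLQ={A} ∪ E={C} → {A,C} (+1)
site 5, node FS: F={G} ∪ S={T} → {G,T} (+1)
site 5, node BEFHLQS: BEHLQ={A,C} ∪ FS={G,T} → {A,C,G,T} (+1)
site 6, node LQ: L={T} ∪ Q={G} → {G,T} (+1)
site 6, node HLQ: H={C} ∪ LQ={G,T} → {C,G,T} (+1)
site 6, node BHLQ: B={A} ∪ HLQ={C,G,T} → {A,C,G,T} (+1)
site 6, node BEHLQ: BHLQ={A,C,G,T} ∩ E={G} → {G} (+0)
site 6, node FS: F={G} ∪ S={A} → {A,G} (+1)
site 6, node BEFHLQS: BEHLQ={G} ∩ FS={A,G} → {G} (+0)
per-site changes: [1, 3, 4, 0, 2, 3, 4]; total = 17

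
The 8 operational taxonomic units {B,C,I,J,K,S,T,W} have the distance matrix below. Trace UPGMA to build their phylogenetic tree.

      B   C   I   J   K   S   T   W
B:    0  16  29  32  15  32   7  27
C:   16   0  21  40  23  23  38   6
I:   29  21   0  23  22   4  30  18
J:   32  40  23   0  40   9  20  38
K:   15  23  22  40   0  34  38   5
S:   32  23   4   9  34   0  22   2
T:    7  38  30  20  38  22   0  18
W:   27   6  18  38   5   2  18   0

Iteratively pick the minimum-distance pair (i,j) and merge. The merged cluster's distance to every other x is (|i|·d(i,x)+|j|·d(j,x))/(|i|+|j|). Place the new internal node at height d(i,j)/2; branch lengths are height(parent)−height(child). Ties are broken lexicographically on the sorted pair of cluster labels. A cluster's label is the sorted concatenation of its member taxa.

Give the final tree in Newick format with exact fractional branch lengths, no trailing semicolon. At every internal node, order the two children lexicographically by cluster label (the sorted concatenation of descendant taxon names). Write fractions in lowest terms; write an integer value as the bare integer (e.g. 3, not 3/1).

step 1: merge (S,W) at d=2; branch lengths S→1, W→1; new cluster SW
  updated: d(B,SW)=59/2, d(C,SW)=29/2, d(I,SW)=11, d(J,SW)=47/2, d(K,SW)=39/2, d(SW,T)=20
step 2: merge (B,T) at d=7; branch lengths B→7/2, T→7/2; new cluster BT
  updated: d(BT,C)=27, d(BT,I)=59/2, d(BT,J)=26, d(BT,K)=53/2, d(BT,SW)=99/4
step 3: merge (I,SW) at d=11; branch lengths I→11/2, SW→9/2; new cluster ISW
  updated: d(BT,ISW)=79/3, d(C,ISW)=50/3, d(ISW,J)=70/3, d(ISW,K)=61/3
step 4: merge (C,ISW) at d=50/3; branch lengths C→25/3, ISW→17/6; new cluster CISW
  updated: d(BT,CISW)=53/2, d(CISW,J)=55/2, d(CISW,K)=21
step 5: merge (CISW,K) at d=21; branch lengths CISW→13/6, K→21/2; new cluster CIKSW
  updated: d(BT,CIKSW)=53/2, d(CIKSW,J)=30
step 6: merge (BT,J) at d=26; branch lengths BT→19/2, J→13; new cluster BJT
  updated: d(BJT,CIKSW)=83/3
step 7: merge (BJT,CIKSW) at d=83/3; branch lengths BJT→5/6, CIKSW→10/3; new cluster BCIJKSTW
final tree: (((B:7/2,T:7/2):19/2,J:13):5/6,((C:25/3,(I:11/2,(S:1,W:1):9/2):17/6):13/6,K:21/2):10/3)
total length: 139/2

(((B:7/2,T:7/2):19/2,J:13):5/6,((C:25/3,(I:11/2,(S:1,W:1):9/2):17/6):13/6,K:21/2):10/3)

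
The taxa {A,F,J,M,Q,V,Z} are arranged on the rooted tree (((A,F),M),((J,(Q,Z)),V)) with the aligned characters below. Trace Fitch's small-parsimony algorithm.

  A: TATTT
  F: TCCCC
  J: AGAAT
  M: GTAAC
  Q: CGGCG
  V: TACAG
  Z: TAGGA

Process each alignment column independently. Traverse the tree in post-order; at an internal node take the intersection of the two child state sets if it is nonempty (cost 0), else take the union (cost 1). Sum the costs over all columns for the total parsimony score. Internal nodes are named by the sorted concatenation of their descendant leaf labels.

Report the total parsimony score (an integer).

AF@0: {T} ∩ {T} = {T} (intersection, +0)
AFM@0: {T} ∪ {G} = {G,T} (union, +1)
QZ@0: {C} ∪ {T} = {C,T} (union, +1)
JQZ@0: {A} ∪ {C,T} = {A,C,T} (union, +1)
JQVZ@0: {A,C,T} ∩ {T} = {T} (intersection, +0)
AFJMQVZ@0: {G,T} ∩ {T} = {T} (intersection, +0)
AF@1: {A} ∪ {C} = {A,C} (union, +1)
AFM@1: {A,C} ∪ {T} = {A,C,T} (union, +1)
QZ@1: {G} ∪ {A} = {A,G} (union, +1)
JQZ@1: {G} ∩ {A,G} = {G} (intersection, +0)
JQVZ@1: {G} ∪ {A} = {A,G} (union, +1)
AFJMQVZ@1: {A,C,T} ∩ {A,G} = {A} (intersection, +0)
AF@2: {T} ∪ {C} = {C,T} (union, +1)
AFM@2: {C,T} ∪ {A} = {A,C,T} (union, +1)
QZ@2: {G} ∩ {G} = {G} (intersection, +0)
JQZ@2: {A} ∪ {G} = {A,G} (union, +1)
JQVZ@2: {A,G} ∪ {C} = {A,C,G} (union, +1)
AFJMQVZ@2: {A,C,T} ∩ {A,C,G} = {A,C} (intersection, +0)
AF@3: {T} ∪ {C} = {C,T} (union, +1)
AFM@3: {C,T} ∪ {A} = {A,C,T} (union, +1)
QZ@3: {C} ∪ {G} = {C,G} (union, +1)
JQZ@3: {A} ∪ {C,G} = {A,C,G} (union, +1)
JQVZ@3: {A,C,G} ∩ {A} = {A} (intersection, +0)
AFJMQVZ@3: {A,C,T} ∩ {A} = {A} (intersection, +0)
AF@4: {T} ∪ {C} = {C,T} (union, +1)
AFM@4: {C,T} ∩ {C} = {C} (intersection, +0)
QZ@4: {G} ∪ {A} = {A,G} (union, +1)
JQZ@4: {T} ∪ {A,G} = {A,G,T} (union, +1)
JQVZ@4: {A,G,T} ∩ {G} = {G} (intersection, +0)
AFJMQVZ@4: {C} ∪ {G} = {C,G} (union, +1)
per-site changes: [3, 4, 4, 4, 4]; total = 19

19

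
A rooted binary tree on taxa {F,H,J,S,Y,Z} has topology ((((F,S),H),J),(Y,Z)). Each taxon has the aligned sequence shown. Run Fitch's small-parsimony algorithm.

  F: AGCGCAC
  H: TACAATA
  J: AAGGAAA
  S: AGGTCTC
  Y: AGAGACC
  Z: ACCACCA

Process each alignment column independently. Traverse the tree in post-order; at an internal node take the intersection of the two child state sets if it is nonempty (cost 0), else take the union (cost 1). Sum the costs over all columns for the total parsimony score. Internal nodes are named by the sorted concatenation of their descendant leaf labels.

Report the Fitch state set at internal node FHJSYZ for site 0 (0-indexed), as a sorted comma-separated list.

[col 0] FS: children F:{A}, S:{A} ∩→ {A}; cost 0
[col 0] FHS: children FS:{A}, H:{T} ∪→ {A,T}; cost 1
[col 0] FHJS: children FHS:{A,T}, J:{A} ∩→ {A}; cost 0
[col 0] YZ: children Y:{A}, Z:{A} ∩→ {A}; cost 0
[col 0] FHJSYZ: children FHJS:{A}, YZ:{A} ∩→ {A}; cost 0
[col 1] FS: children F:{G}, S:{G} ∩→ {G}; cost 0
[col 1] FHS: children FS:{G}, H:{A} ∪→ {A,G}; cost 1
[col 1] FHJS: children FHS:{A,G}, J:{A} ∩→ {A}; cost 0
[col 1] YZ: children Y:{G}, Z:{C} ∪→ {C,G}; cost 1
[col 1] FHJSYZ: children FHJS:{A}, YZ:{C,G} ∪→ {A,C,G}; cost 1
[col 2] FS: children F:{C}, S:{G} ∪→ {C,G}; cost 1
[col 2] FHS: children FS:{C,G}, H:{C} ∩→ {C}; cost 0
[col 2] FHJS: children FHS:{C}, J:{G} ∪→ {C,G}; cost 1
[col 2] YZ: children Y:{A}, Z:{C} ∪→ {A,C}; cost 1
[col 2] FHJSYZ: children FHJS:{C,G}, YZ:{A,C} ∩→ {C}; cost 0
[col 3] FS: children F:{G}, S:{T} ∪→ {G,T}; cost 1
[col 3] FHS: children FS:{G,T}, H:{A} ∪→ {A,G,T}; cost 1
[col 3] FHJS: children FHS:{A,G,T}, J:{G} ∩→ {G}; cost 0
[col 3] YZ: children Y:{G}, Z:{A} ∪→ {A,G}; cost 1
[col 3] FHJSYZ: children FHJS:{G}, YZ:{A,G} ∩→ {G}; cost 0
[col 4] FS: children F:{C}, S:{C} ∩→ {C}; cost 0
[col 4] FHS: children FS:{C}, H:{A} ∪→ {A,C}; cost 1
[col 4] FHJS: children FHS:{A,C}, J:{A} ∩→ {A}; cost 0
[col 4] YZ: children Y:{A}, Z:{C} ∪→ {A,C}; cost 1
[col 4] FHJSYZ: children FHJS:{A}, YZ:{A,C} ∩→ {A}; cost 0
[col 5] FS: children F:{A}, S:{T} ∪→ {A,T}; cost 1
[col 5] FHS: children FS:{A,T}, H:{T} ∩→ {T}; cost 0
[col 5] FHJS: children FHS:{T}, J:{A} ∪→ {A,T}; cost 1
[col 5] YZ: children Y:{C}, Z:{C} ∩→ {C}; cost 0
[col 5] FHJSYZ: children FHJS:{A,T}, YZ:{C} ∪→ {A,C,T}; cost 1
[col 6] FS: children F:{C}, S:{C} ∩→ {C}; cost 0
[col 6] FHS: children FS:{C}, H:{A} ∪→ {A,C}; cost 1
[col 6] FHJS: children FHS:{A,C}, J:{A} ∩→ {A}; cost 0
[col 6] YZ: children Y:{C}, Z:{A} ∪→ {A,C}; cost 1
[col 6] FHJSYZ: children FHJS:{A}, YZ:{A,C} ∩→ {A}; cost 0
per-site changes: [1, 3, 3, 3, 2, 3, 2]; total = 17

A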